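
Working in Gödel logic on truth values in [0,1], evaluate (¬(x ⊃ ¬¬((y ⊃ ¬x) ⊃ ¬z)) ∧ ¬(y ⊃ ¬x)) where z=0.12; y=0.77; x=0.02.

¬x: Gödel ¬ of 0.02 = 0 (operand ≠ 0)
(y ⊃ ¬x): 0.77 > 0, so result = 0
¬z: Gödel ¬ of 0.12 = 0 (operand ≠ 0)
((y ⊃ ¬x) ⊃ ¬z): 0 ≤ 0, so result = 1
¬((y ⊃ ¬x) ⊃ ¬z): Gödel ¬ of 1 = 0 (operand ≠ 0)
¬¬((y ⊃ ¬x) ⊃ ¬z): Gödel ¬ of 0 = 1 (operand is 0)
(x ⊃ ¬¬((y ⊃ ¬x) ⊃ ¬z)): 0.02 ≤ 1, so result = 1
¬(x ⊃ ¬¬((y ⊃ ¬x) ⊃ ¬z)): Gödel ¬ of 1 = 0 (operand ≠ 0)
¬x: Gödel ¬ of 0.02 = 0 (operand ≠ 0)
(y ⊃ ¬x): 0.77 > 0, so result = 0
¬(y ⊃ ¬x): Gödel ¬ of 0 = 1 (operand is 0)
(¬(x ⊃ ¬¬((y ⊃ ¬x) ⊃ ¬z)) ∧ ¬(y ⊃ ¬x)) = min(0, 1) = 0

0.00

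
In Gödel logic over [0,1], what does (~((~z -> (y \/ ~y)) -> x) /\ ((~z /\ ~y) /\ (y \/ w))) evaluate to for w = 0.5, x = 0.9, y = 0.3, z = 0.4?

~z: Gödel ¬ of 0.4 = 0 (operand ≠ 0)
~y: Gödel ¬ of 0.3 = 0 (operand ≠ 0)
(y \/ ~y) = max(0.3, 0) = 0.3
(~z -> (y \/ ~y)): 0 ≤ 0.3, so result = 1
((~z -> (y \/ ~y)) -> x): 1 > 0.9, so result = 0.9
~((~z -> (y \/ ~y)) -> x): Gödel ¬ of 0.9 = 0 (operand ≠ 0)
~z: Gödel ¬ of 0.4 = 0 (operand ≠ 0)
~y: Gödel ¬ of 0.3 = 0 (operand ≠ 0)
(~z /\ ~y) = min(0, 0) = 0
(y \/ w) = max(0.3, 0.5) = 0.5
((~z /\ ~y) /\ (y \/ w)) = min(0, 0.5) = 0
(~((~z -> (y \/ ~y)) -> x) /\ ((~z /\ ~y) /\ (y \/ w))) = min(0, 0) = 0

0.00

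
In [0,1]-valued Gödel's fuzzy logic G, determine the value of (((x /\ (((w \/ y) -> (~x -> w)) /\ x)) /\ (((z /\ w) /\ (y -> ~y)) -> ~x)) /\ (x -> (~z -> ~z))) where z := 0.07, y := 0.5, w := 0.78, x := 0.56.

0.56

(w \/ y) = max(0.78, 0.5) = 0.78
~x: Gödel ¬ of 0.56 = 0 (operand ≠ 0)
(~x -> w): 0 ≤ 0.78, so result = 1
((w \/ y) -> (~x -> w)): 0.78 ≤ 1, so result = 1
(((w \/ y) -> (~x -> w)) /\ x) = min(1, 0.56) = 0.56
(x /\ (((w \/ y) -> (~x -> w)) /\ x)) = min(0.56, 0.56) = 0.56
(z /\ w) = min(0.07, 0.78) = 0.07
~y: Gödel ¬ of 0.5 = 0 (operand ≠ 0)
(y -> ~y): 0.5 > 0, so result = 0
((z /\ w) /\ (y -> ~y)) = min(0.07, 0) = 0
~x: Gödel ¬ of 0.56 = 0 (operand ≠ 0)
(((z /\ w) /\ (y -> ~y)) -> ~x): 0 ≤ 0, so result = 1
((x /\ (((w \/ y) -> (~x -> w)) /\ x)) /\ (((z /\ w) /\ (y -> ~y)) -> ~x)) = min(0.56, 1) = 0.56
~z: Gödel ¬ of 0.07 = 0 (operand ≠ 0)
~z: Gödel ¬ of 0.07 = 0 (operand ≠ 0)
(~z -> ~z): 0 ≤ 0, so result = 1
(x -> (~z -> ~z)): 0.56 ≤ 1, so result = 1
(((x /\ (((w \/ y) -> (~x -> w)) /\ x)) /\ (((z /\ w) /\ (y -> ~y)) -> ~x)) /\ (x -> (~z -> ~z))) = min(0.56, 1) = 0.56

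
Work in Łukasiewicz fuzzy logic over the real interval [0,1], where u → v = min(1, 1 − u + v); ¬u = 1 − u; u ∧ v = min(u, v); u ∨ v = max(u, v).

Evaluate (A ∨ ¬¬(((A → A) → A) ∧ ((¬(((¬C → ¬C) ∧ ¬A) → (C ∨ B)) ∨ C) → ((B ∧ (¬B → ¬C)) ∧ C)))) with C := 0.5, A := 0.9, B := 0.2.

0.90

(A → A): min(1, 1 − 0.9 + 0.9) = 1
((A → A) → A): min(1, 1 − 1 + 0.9) = 0.9
¬C: Łukasiewicz ¬ gives 1 − 0.5 = 0.5
¬C: Łukasiewicz ¬ gives 1 − 0.5 = 0.5
(¬C → ¬C): min(1, 1 − 0.5 + 0.5) = 1
¬A: Łukasiewicz ¬ gives 1 − 0.9 = 0.1
((¬C → ¬C) ∧ ¬A) = min(1, 0.1) = 0.1
(C ∨ B) = max(0.5, 0.2) = 0.5
(((¬C → ¬C) ∧ ¬A) → (C ∨ B)): min(1, 1 − 0.1 + 0.5) = 1
¬(((¬C → ¬C) ∧ ¬A) → (C ∨ B)): Łukasiewicz ¬ gives 1 − 1 = 0
(¬(((¬C → ¬C) ∧ ¬A) → (C ∨ B)) ∨ C) = max(0, 0.5) = 0.5
¬B: Łukasiewicz ¬ gives 1 − 0.2 = 0.8
¬C: Łukasiewicz ¬ gives 1 − 0.5 = 0.5
(¬B → ¬C): min(1, 1 − 0.8 + 0.5) = 0.7
(B ∧ (¬B → ¬C)) = min(0.2, 0.7) = 0.2
((B ∧ (¬B → ¬C)) ∧ C) = min(0.2, 0.5) = 0.2
((¬(((¬C → ¬C) ∧ ¬A) → (C ∨ B)) ∨ C) → ((B ∧ (¬B → ¬C)) ∧ C)): min(1, 1 − 0.5 + 0.2) = 0.7
(((A → A) → A) ∧ ((¬(((¬C → ¬C) ∧ ¬A) → (C ∨ B)) ∨ C) → ((B ∧ (¬B → ¬C)) ∧ C))) = min(0.9, 0.7) = 0.7
¬(((A → A) → A) ∧ ((¬(((¬C → ¬C) ∧ ¬A) → (C ∨ B)) ∨ C) → ((B ∧ (¬B → ¬C)) ∧ C))): Łukasiewicz ¬ gives 1 − 0.7 = 0.3
¬¬(((A → A) → A) ∧ ((¬(((¬C → ¬C) ∧ ¬A) → (C ∨ B)) ∨ C) → ((B ∧ (¬B → ¬C)) ∧ C))): Łukasiewicz ¬ gives 1 − 0.3 = 0.7
(A ∨ ¬¬(((A → A) → A) ∧ ((¬(((¬C → ¬C) ∧ ¬A) → (C ∨ B)) ∨ C) → ((B ∧ (¬B → ¬C)) ∧ C)))) = max(0.9, 0.7) = 0.9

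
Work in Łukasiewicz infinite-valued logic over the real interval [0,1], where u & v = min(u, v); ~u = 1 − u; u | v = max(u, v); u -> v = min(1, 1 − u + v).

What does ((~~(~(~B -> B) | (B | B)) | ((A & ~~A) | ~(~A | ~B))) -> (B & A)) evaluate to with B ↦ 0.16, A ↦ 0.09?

0.41

~B: Łukasiewicz ¬ gives 1 − 0.16 = 0.84
(~B -> B): min(1, 1 − 0.84 + 0.16) = 0.32
~(~B -> B): Łukasiewicz ¬ gives 1 − 0.32 = 0.68
(B | B) = max(0.16, 0.16) = 0.16
(~(~B -> B) | (B | B)) = max(0.68, 0.16) = 0.68
~(~(~B -> B) | (B | B)): Łukasiewicz ¬ gives 1 − 0.68 = 0.32
~~(~(~B -> B) | (B | B)): Łukasiewicz ¬ gives 1 − 0.32 = 0.68
~A: Łukasiewicz ¬ gives 1 − 0.09 = 0.91
~~A: Łukasiewicz ¬ gives 1 − 0.91 = 0.09
(A & ~~A) = min(0.09, 0.09) = 0.09
~A: Łukasiewicz ¬ gives 1 − 0.09 = 0.91
~B: Łukasiewicz ¬ gives 1 − 0.16 = 0.84
(~A | ~B) = max(0.91, 0.84) = 0.91
~(~A | ~B): Łukasiewicz ¬ gives 1 − 0.91 = 0.09
((A & ~~A) | ~(~A | ~B)) = max(0.09, 0.09) = 0.09
(~~(~(~B -> B) | (B | B)) | ((A & ~~A) | ~(~A | ~B))) = max(0.68, 0.09) = 0.68
(B & A) = min(0.16, 0.09) = 0.09
((~~(~(~B -> B) | (B | B)) | ((A & ~~A) | ~(~A | ~B))) -> (B & A)): min(1, 1 − 0.68 + 0.09) = 0.41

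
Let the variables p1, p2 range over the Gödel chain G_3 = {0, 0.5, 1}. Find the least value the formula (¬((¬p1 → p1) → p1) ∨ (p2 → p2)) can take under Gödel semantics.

Every assignment gives 1. For instance at p1 = 0, p2 = 0:
  ¬p1: Gödel ¬ of 0 = 1 (operand is 0)
  (¬p1 → p1): 1 > 0, so result = 0
  ((¬p1 → p1) → p1): 0 ≤ 0, so result = 1
  ¬((¬p1 → p1) → p1): Gödel ¬ of 1 = 0 (operand ≠ 0)
  (p2 → p2): 0 ≤ 0, so result = 1
  (¬((¬p1 → p1) → p1) ∨ (p2 → p2)) = max(0, 1) = 1
All 9 assignments give value 1 — the formula is a G_3-tautology.

1.00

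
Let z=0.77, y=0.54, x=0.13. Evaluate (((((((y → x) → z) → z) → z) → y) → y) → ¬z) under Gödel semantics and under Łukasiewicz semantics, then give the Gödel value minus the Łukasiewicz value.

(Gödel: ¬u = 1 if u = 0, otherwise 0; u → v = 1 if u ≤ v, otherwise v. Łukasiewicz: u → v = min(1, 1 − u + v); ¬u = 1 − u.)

-0.23

Gödel evaluation:
  (y → x): 0.54 > 0.13, so result = 0.13
  ((y → x) → z): 0.13 ≤ 0.77, so result = 1
  (((y → x) → z) → z): 1 > 0.77, so result = 0.77
  ((((y → x) → z) → z) → z): 0.77 ≤ 0.77, so result = 1
  (((((y → x) → z) → z) → z) → y): 1 > 0.54, so result = 0.54
  ((((((y → x) → z) → z) → z) → y) → y): 0.54 ≤ 0.54, so result = 1
  ¬z: Gödel ¬ of 0.77 = 0 (operand ≠ 0)
  (((((((y → x) → z) → z) → z) → y) → y) → ¬z): 1 > 0, so result = 0
  Gödel value = 0
Łukasiewicz evaluation:
  (y → x): min(1, 1 − 0.54 + 0.13) = 0.59
  ((y → x) → z): min(1, 1 − 0.59 + 0.77) = 1
  (((y → x) → z) → z): min(1, 1 − 1 + 0.77) = 0.77
  ((((y → x) → z) → z) → z): min(1, 1 − 0.77 + 0.77) = 1
  (((((y → x) → z) → z) → z) → y): min(1, 1 − 1 + 0.54) = 0.54
  ((((((y → x) → z) → z) → z) → y) → y): min(1, 1 − 0.54 + 0.54) = 1
  ¬z: Łukasiewicz ¬ gives 1 − 0.77 = 0.23
  (((((((y → x) → z) → z) → z) → y) → y) → ¬z): min(1, 1 − 1 + 0.23) = 0.23
  Łukasiewicz value = 0.23
Difference: 0 − 0.23 = -0.23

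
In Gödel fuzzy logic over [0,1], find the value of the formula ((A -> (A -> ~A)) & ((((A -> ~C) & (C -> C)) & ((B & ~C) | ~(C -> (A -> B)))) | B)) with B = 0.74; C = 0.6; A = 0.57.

~A: Gödel ¬ of 0.57 = 0 (operand ≠ 0)
(A -> ~A): 0.57 > 0, so result = 0
(A -> (A -> ~A)): 0.57 > 0, so result = 0
~C: Gödel ¬ of 0.6 = 0 (operand ≠ 0)
(A -> ~C): 0.57 > 0, so result = 0
(C -> C): 0.6 ≤ 0.6, so result = 1
((A -> ~C) & (C -> C)) = min(0, 1) = 0
~C: Gödel ¬ of 0.6 = 0 (operand ≠ 0)
(B & ~C) = min(0.74, 0) = 0
(A -> B): 0.57 ≤ 0.74, so result = 1
(C -> (A -> B)): 0.6 ≤ 1, so result = 1
~(C -> (A -> B)): Gödel ¬ of 1 = 0 (operand ≠ 0)
((B & ~C) | ~(C -> (A -> B))) = max(0, 0) = 0
(((A -> ~C) & (C -> C)) & ((B & ~C) | ~(C -> (A -> B)))) = min(0, 0) = 0
((((A -> ~C) & (C -> C)) & ((B & ~C) | ~(C -> (A -> B)))) | B) = max(0, 0.74) = 0.74
((A -> (A -> ~A)) & ((((A -> ~C) & (C -> C)) & ((B & ~C) | ~(C -> (A -> B)))) | B)) = min(0, 0.74) = 0

0.00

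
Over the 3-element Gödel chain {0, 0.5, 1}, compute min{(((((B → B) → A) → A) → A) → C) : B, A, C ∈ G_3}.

The minimum is attained at B = 0, A = 0.5, C = 0:
  (B → B): 0 ≤ 0, so result = 1
  ((B → B) → A): 1 > 0.5, so result = 0.5
  (((B → B) → A) → A): 0.5 ≤ 0.5, so result = 1
  ((((B → B) → A) → A) → A): 1 > 0.5, so result = 0.5
  (((((B → B) → A) → A) → A) → C): 0.5 > 0, so result = 0
Checking all 27 assignments confirms none give a value below 0.00.

0.00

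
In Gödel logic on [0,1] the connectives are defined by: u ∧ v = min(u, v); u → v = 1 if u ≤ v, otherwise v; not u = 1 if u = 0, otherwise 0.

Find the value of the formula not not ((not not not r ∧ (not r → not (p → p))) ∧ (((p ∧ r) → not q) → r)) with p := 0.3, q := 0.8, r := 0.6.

not r: Gödel ¬ of 0.6 = 0 (operand ≠ 0)
not not r: Gödel ¬ of 0 = 1 (operand is 0)
not not not r: Gödel ¬ of 1 = 0 (operand ≠ 0)
not r: Gödel ¬ of 0.6 = 0 (operand ≠ 0)
(p → p): 0.3 ≤ 0.3, so result = 1
not (p → p): Gödel ¬ of 1 = 0 (operand ≠ 0)
(not r → not (p → p)): 0 ≤ 0, so result = 1
(not not not r ∧ (not r → not (p → p))) = min(0, 1) = 0
(p ∧ r) = min(0.3, 0.6) = 0.3
not q: Gödel ¬ of 0.8 = 0 (operand ≠ 0)
((p ∧ r) → not q): 0.3 > 0, so result = 0
(((p ∧ r) → not q) → r): 0 ≤ 0.6, so result = 1
((not not not r ∧ (not r → not (p → p))) ∧ (((p ∧ r) → not q) → r)) = min(0, 1) = 0
not ((not not not r ∧ (not r → not (p → p))) ∧ (((p ∧ r) → not q) → r)): Gödel ¬ of 0 = 1 (operand is 0)
not not ((not not not r ∧ (not r → not (p → p))) ∧ (((p ∧ r) → not q) → r)): Gödel ¬ of 1 = 0 (operand ≠ 0)

0.00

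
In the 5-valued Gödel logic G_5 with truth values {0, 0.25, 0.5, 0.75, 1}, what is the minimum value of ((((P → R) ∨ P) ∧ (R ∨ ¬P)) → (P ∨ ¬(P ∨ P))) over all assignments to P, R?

0.25

The minimum is attained at P = 0.25, R = 0.5:
  (P → R): 0.25 ≤ 0.5, so result = 1
  ((P → R) ∨ P) = max(1, 0.25) = 1
  ¬P: Gödel ¬ of 0.25 = 0 (operand ≠ 0)
  (R ∨ ¬P) = max(0.5, 0) = 0.5
  (((P → R) ∨ P) ∧ (R ∨ ¬P)) = min(1, 0.5) = 0.5
  (P ∨ P) = max(0.25, 0.25) = 0.25
  ¬(P ∨ P): Gödel ¬ of 0.25 = 0 (operand ≠ 0)
  (P ∨ ¬(P ∨ P)) = max(0.25, 0) = 0.25
  ((((P → R) ∨ P) ∧ (R ∨ ¬P)) → (P ∨ ¬(P ∨ P))): 0.5 > 0.25, so result = 0.25
Checking all 25 assignments confirms none give a value below 0.25.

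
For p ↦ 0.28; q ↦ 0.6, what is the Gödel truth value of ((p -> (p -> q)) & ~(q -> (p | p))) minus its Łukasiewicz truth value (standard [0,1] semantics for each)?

Gödel evaluation:
  (p -> q): 0.28 ≤ 0.6, so result = 1
  (p -> (p -> q)): 0.28 ≤ 1, so result = 1
  (p | p) = max(0.28, 0.28) = 0.28
  (q -> (p | p)): 0.6 > 0.28, so result = 0.28
  ~(q -> (p | p)): Gödel ¬ of 0.28 = 0 (operand ≠ 0)
  ((p -> (p -> q)) & ~(q -> (p | p))) = min(1, 0) = 0
  Gödel value = 0
Łukasiewicz evaluation:
  (p -> q): min(1, 1 − 0.28 + 0.6) = 1
  (p -> (p -> q)): min(1, 1 − 0.28 + 1) = 1
  (p | p) = max(0.28, 0.28) = 0.28
  (q -> (p | p)): min(1, 1 − 0.6 + 0.28) = 0.68
  ~(q -> (p | p)): Łukasiewicz ¬ gives 1 − 0.68 = 0.32
  ((p -> (p -> q)) & ~(q -> (p | p))) = min(1, 0.32) = 0.32
  Łukasiewicz value = 0.32
Difference: 0 − 0.32 = -0.32

-0.32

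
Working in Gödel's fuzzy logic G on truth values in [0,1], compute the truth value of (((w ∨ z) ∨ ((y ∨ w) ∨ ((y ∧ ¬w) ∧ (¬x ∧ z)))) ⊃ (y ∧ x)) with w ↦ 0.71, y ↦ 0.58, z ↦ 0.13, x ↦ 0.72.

0.58

(w ∨ z) = max(0.71, 0.13) = 0.71
(y ∨ w) = max(0.58, 0.71) = 0.71
¬w: Gödel ¬ of 0.71 = 0 (operand ≠ 0)
(y ∧ ¬w) = min(0.58, 0) = 0
¬x: Gödel ¬ of 0.72 = 0 (operand ≠ 0)
(¬x ∧ z) = min(0, 0.13) = 0
((y ∧ ¬w) ∧ (¬x ∧ z)) = min(0, 0) = 0
((y ∨ w) ∨ ((y ∧ ¬w) ∧ (¬x ∧ z))) = max(0.71, 0) = 0.71
((w ∨ z) ∨ ((y ∨ w) ∨ ((y ∧ ¬w) ∧ (¬x ∧ z)))) = max(0.71, 0.71) = 0.71
(y ∧ x) = min(0.58, 0.72) = 0.58
(((w ∨ z) ∨ ((y ∨ w) ∨ ((y ∧ ¬w) ∧ (¬x ∧ z)))) ⊃ (y ∧ x)): 0.71 > 0.58, so result = 0.58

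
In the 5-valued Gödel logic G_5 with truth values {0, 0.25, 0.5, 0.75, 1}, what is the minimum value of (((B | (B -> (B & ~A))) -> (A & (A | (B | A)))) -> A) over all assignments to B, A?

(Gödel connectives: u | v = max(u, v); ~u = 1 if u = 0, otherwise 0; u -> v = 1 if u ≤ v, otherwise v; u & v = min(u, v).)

The minimum is attained at B = 0.25, A = 0.25:
  ~A: Gödel ¬ of 0.25 = 0 (operand ≠ 0)
  (B & ~A) = min(0.25, 0) = 0
  (B -> (B & ~A)): 0.25 > 0, so result = 0
  (B | (B -> (B & ~A))) = max(0.25, 0) = 0.25
  (B | A) = max(0.25, 0.25) = 0.25
  (A | (B | A)) = max(0.25, 0.25) = 0.25
  (A & (A | (B | A))) = min(0.25, 0.25) = 0.25
  ((B | (B -> (B & ~A))) -> (A & (A | (B | A)))): 0.25 ≤ 0.25, so result = 1
  (((B | (B -> (B & ~A))) -> (A & (A | (B | A)))) -> A): 1 > 0.25, so result = 0.25
Checking all 25 assignments confirms none give a value below 0.25.

0.25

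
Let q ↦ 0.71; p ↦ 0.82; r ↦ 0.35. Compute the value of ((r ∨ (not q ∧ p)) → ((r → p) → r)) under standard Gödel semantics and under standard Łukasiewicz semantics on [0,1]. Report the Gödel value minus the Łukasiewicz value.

Gödel evaluation:
  not q: Gödel ¬ of 0.71 = 0 (operand ≠ 0)
  (not q ∧ p) = min(0, 0.82) = 0
  (r ∨ (not q ∧ p)) = max(0.35, 0) = 0.35
  (r → p): 0.35 ≤ 0.82, so result = 1
  ((r → p) → r): 1 > 0.35, so result = 0.35
  ((r ∨ (not q ∧ p)) → ((r → p) → r)): 0.35 ≤ 0.35, so result = 1
  Gödel value = 1
Łukasiewicz evaluation:
  not q: Łukasiewicz ¬ gives 1 − 0.71 = 0.29
  (not q ∧ p) = min(0.29, 0.82) = 0.29
  (r ∨ (not q ∧ p)) = max(0.35, 0.29) = 0.35
  (r → p): min(1, 1 − 0.35 + 0.82) = 1
  ((r → p) → r): min(1, 1 − 1 + 0.35) = 0.35
  ((r ∨ (not q ∧ p)) → ((r → p) → r)): min(1, 1 − 0.35 + 0.35) = 1
  Łukasiewicz value = 1
Difference: 1 − 1 = 0.00

0.00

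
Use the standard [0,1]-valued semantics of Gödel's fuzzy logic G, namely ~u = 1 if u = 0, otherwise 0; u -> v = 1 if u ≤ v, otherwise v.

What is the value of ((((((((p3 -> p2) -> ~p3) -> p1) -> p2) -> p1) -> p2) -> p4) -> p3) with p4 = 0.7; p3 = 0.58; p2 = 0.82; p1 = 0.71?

0.58

(p3 -> p2): 0.58 ≤ 0.82, so result = 1
~p3: Gödel ¬ of 0.58 = 0 (operand ≠ 0)
((p3 -> p2) -> ~p3): 1 > 0, so result = 0
(((p3 -> p2) -> ~p3) -> p1): 0 ≤ 0.71, so result = 1
((((p3 -> p2) -> ~p3) -> p1) -> p2): 1 > 0.82, so result = 0.82
(((((p3 -> p2) -> ~p3) -> p1) -> p2) -> p1): 0.82 > 0.71, so result = 0.71
((((((p3 -> p2) -> ~p3) -> p1) -> p2) -> p1) -> p2): 0.71 ≤ 0.82, so result = 1
(((((((p3 -> p2) -> ~p3) -> p1) -> p2) -> p1) -> p2) -> p4): 1 > 0.7, so result = 0.7
((((((((p3 -> p2) -> ~p3) -> p1) -> p2) -> p1) -> p2) -> p4) -> p3): 0.7 > 0.58, so result = 0.58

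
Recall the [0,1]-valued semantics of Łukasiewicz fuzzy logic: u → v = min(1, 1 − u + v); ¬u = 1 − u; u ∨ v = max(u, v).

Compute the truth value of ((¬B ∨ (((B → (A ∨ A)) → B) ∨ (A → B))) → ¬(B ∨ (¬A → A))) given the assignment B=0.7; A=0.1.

0.30

¬B: Łukasiewicz ¬ gives 1 − 0.7 = 0.3
(A ∨ A) = max(0.1, 0.1) = 0.1
(B → (A ∨ A)): min(1, 1 − 0.7 + 0.1) = 0.4
((B → (A ∨ A)) → B): min(1, 1 − 0.4 + 0.7) = 1
(A → B): min(1, 1 − 0.1 + 0.7) = 1
(((B → (A ∨ A)) → B) ∨ (A → B)) = max(1, 1) = 1
(¬B ∨ (((B → (A ∨ A)) → B) ∨ (A → B))) = max(0.3, 1) = 1
¬A: Łukasiewicz ¬ gives 1 − 0.1 = 0.9
(¬A → A): min(1, 1 − 0.9 + 0.1) = 0.2
(B ∨ (¬A → A)) = max(0.7, 0.2) = 0.7
¬(B ∨ (¬A → A)): Łukasiewicz ¬ gives 1 − 0.7 = 0.3
((¬B ∨ (((B → (A ∨ A)) → B) ∨ (A → B))) → ¬(B ∨ (¬A → A))): min(1, 1 − 1 + 0.3) = 0.3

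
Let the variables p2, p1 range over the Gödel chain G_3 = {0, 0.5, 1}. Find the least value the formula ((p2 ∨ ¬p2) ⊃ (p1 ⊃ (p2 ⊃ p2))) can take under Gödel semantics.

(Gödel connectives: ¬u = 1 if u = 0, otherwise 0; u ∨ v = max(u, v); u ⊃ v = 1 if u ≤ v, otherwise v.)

1.00

Every assignment gives 1. For instance at p2 = 0, p1 = 0:
  ¬p2: Gödel ¬ of 0 = 1 (operand is 0)
  (p2 ∨ ¬p2) = max(0, 1) = 1
  (p2 ⊃ p2): 0 ≤ 0, so result = 1
  (p1 ⊃ (p2 ⊃ p2)): 0 ≤ 1, so result = 1
  ((p2 ∨ ¬p2) ⊃ (p1 ⊃ (p2 ⊃ p2))): 1 ≤ 1, so result = 1
All 9 assignments give value 1 — the formula is a G_3-tautology.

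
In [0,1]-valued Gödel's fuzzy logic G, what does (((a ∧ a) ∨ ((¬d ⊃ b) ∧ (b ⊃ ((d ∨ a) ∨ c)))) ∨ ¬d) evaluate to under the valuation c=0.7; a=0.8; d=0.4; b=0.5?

(a ∧ a) = min(0.8, 0.8) = 0.8
¬d: Gödel ¬ of 0.4 = 0 (operand ≠ 0)
(¬d ⊃ b): 0 ≤ 0.5, so result = 1
(d ∨ a) = max(0.4, 0.8) = 0.8
((d ∨ a) ∨ c) = max(0.8, 0.7) = 0.8
(b ⊃ ((d ∨ a) ∨ c)): 0.5 ≤ 0.8, so result = 1
((¬d ⊃ b) ∧ (b ⊃ ((d ∨ a) ∨ c))) = min(1, 1) = 1
((a ∧ a) ∨ ((¬d ⊃ b) ∧ (b ⊃ ((d ∨ a) ∨ c)))) = max(0.8, 1) = 1
¬d: Gödel ¬ of 0.4 = 0 (operand ≠ 0)
(((a ∧ a) ∨ ((¬d ⊃ b) ∧ (b ⊃ ((d ∨ a) ∨ c)))) ∨ ¬d) = max(1, 0) = 1

1.00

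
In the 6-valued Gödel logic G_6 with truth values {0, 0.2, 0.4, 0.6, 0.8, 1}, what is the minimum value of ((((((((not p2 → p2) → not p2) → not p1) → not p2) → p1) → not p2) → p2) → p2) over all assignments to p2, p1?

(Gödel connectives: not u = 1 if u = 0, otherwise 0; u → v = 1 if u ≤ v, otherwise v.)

The minimum is attained at p2 = 0.2, p1 = 0:
  not p2: Gödel ¬ of 0.2 = 0 (operand ≠ 0)
  (not p2 → p2): 0 ≤ 0.2, so result = 1
  not p2: Gödel ¬ of 0.2 = 0 (operand ≠ 0)
  ((not p2 → p2) → not p2): 1 > 0, so result = 0
  not p1: Gödel ¬ of 0 = 1 (operand is 0)
  (((not p2 → p2) → not p2) → not p1): 0 ≤ 1, so result = 1
  not p2: Gödel ¬ of 0.2 = 0 (operand ≠ 0)
  ((((not p2 → p2) → not p2) → not p1) → not p2): 1 > 0, so result = 0
  (((((not p2 → p2) → not p2) → not p1) → not p2) → p1): 0 ≤ 0, so result = 1
  not p2: Gödel ¬ of 0.2 = 0 (operand ≠ 0)
  ((((((not p2 → p2) → not p2) → not p1) → not p2) → p1) → not p2): 1 > 0, so result = 0
  (((((((not p2 → p2) → not p2) → not p1) → not p2) → p1) → not p2) → p2): 0 ≤ 0.2, so result = 1
  ((((((((not p2 → p2) → not p2) → not p1) → not p2) → p1) → not p2) → p2) → p2): 1 > 0.2, so result = 0.2
Checking all 36 assignments confirms none give a value below 0.20.

0.20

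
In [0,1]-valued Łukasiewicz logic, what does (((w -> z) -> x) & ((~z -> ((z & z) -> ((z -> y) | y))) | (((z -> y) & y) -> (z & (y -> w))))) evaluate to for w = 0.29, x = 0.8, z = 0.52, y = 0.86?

(w -> z): min(1, 1 − 0.29 + 0.52) = 1
((w -> z) -> x): min(1, 1 − 1 + 0.8) = 0.8
~z: Łukasiewicz ¬ gives 1 − 0.52 = 0.48
(z & z) = min(0.52, 0.52) = 0.52
(z -> y): min(1, 1 − 0.52 + 0.86) = 1
((z -> y) | y) = max(1, 0.86) = 1
((z & z) -> ((z -> y) | y)): min(1, 1 − 0.52 + 1) = 1
(~z -> ((z & z) -> ((z -> y) | y))): min(1, 1 − 0.48 + 1) = 1
(z -> y): min(1, 1 − 0.52 + 0.86) = 1
((z -> y) & y) = min(1, 0.86) = 0.86
(y -> w): min(1, 1 − 0.86 + 0.29) = 0.43
(z & (y -> w)) = min(0.52, 0.43) = 0.43
(((z -> y) & y) -> (z & (y -> w))): min(1, 1 − 0.86 + 0.43) = 0.57
((~z -> ((z & z) -> ((z -> y) | y))) | (((z -> y) & y) -> (z & (y -> w)))) = max(1, 0.57) = 1
(((w -> z) -> x) & ((~z -> ((z & z) -> ((z -> y) | y))) | (((z -> y) & y) -> (z & (y -> w))))) = min(0.8, 1) = 0.8

0.80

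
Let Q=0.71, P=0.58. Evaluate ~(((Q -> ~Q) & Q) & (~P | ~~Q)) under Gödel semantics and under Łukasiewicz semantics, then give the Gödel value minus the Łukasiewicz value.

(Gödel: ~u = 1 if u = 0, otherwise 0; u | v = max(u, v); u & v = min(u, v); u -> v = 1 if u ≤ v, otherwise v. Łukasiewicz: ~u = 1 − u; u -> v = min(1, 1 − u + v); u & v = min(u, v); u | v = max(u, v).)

0.58

Gödel evaluation:
  ~Q: Gödel ¬ of 0.71 = 0 (operand ≠ 0)
  (Q -> ~Q): 0.71 > 0, so result = 0
  ((Q -> ~Q) & Q) = min(0, 0.71) = 0
  ~P: Gödel ¬ of 0.58 = 0 (operand ≠ 0)
  ~Q: Gödel ¬ of 0.71 = 0 (operand ≠ 0)
  ~~Q: Gödel ¬ of 0 = 1 (operand is 0)
  (~P | ~~Q) = max(0, 1) = 1
  (((Q -> ~Q) & Q) & (~P | ~~Q)) = min(0, 1) = 0
  ~(((Q -> ~Q) & Q) & (~P | ~~Q)): Gödel ¬ of 0 = 1 (operand is 0)
  Gödel value = 1
Łukasiewicz evaluation:
  ~Q: Łukasiewicz ¬ gives 1 − 0.71 = 0.29
  (Q -> ~Q): min(1, 1 − 0.71 + 0.29) = 0.58
  ((Q -> ~Q) & Q) = min(0.58, 0.71) = 0.58
  ~P: Łukasiewicz ¬ gives 1 − 0.58 = 0.42
  ~Q: Łukasiewicz ¬ gives 1 − 0.71 = 0.29
  ~~Q: Łukasiewicz ¬ gives 1 − 0.29 = 0.71
  (~P | ~~Q) = max(0.42, 0.71) = 0.71
  (((Q -> ~Q) & Q) & (~P | ~~Q)) = min(0.58, 0.71) = 0.58
  ~(((Q -> ~Q) & Q) & (~P | ~~Q)): Łukasiewicz ¬ gives 1 − 0.58 = 0.42
  Łukasiewicz value = 0.42
Difference: 1 − 0.42 = 0.58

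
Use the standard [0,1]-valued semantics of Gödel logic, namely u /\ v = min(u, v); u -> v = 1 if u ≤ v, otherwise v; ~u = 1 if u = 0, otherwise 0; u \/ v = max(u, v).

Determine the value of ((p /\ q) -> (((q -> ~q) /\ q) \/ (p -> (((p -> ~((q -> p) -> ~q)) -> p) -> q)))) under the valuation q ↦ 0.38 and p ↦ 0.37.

1.00

(p /\ q) = min(0.37, 0.38) = 0.37
~q: Gödel ¬ of 0.38 = 0 (operand ≠ 0)
(q -> ~q): 0.38 > 0, so result = 0
((q -> ~q) /\ q) = min(0, 0.38) = 0
(q -> p): 0.38 > 0.37, so result = 0.37
~q: Gödel ¬ of 0.38 = 0 (operand ≠ 0)
((q -> p) -> ~q): 0.37 > 0, so result = 0
~((q -> p) -> ~q): Gödel ¬ of 0 = 1 (operand is 0)
(p -> ~((q -> p) -> ~q)): 0.37 ≤ 1, so result = 1
((p -> ~((q -> p) -> ~q)) -> p): 1 > 0.37, so result = 0.37
(((p -> ~((q -> p) -> ~q)) -> p) -> q): 0.37 ≤ 0.38, so result = 1
(p -> (((p -> ~((q -> p) -> ~q)) -> p) -> q)): 0.37 ≤ 1, so result = 1
(((q -> ~q) /\ q) \/ (p -> (((p -> ~((q -> p) -> ~q)) -> p) -> q))) = max(0, 1) = 1
((p /\ q) -> (((q -> ~q) /\ q) \/ (p -> (((p -> ~((q -> p) -> ~q)) -> p) -> q)))): 0.37 ≤ 1, so result = 1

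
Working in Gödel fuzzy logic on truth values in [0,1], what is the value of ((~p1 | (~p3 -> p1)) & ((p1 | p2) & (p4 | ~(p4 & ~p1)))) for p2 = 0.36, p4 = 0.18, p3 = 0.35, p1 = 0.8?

~p1: Gödel ¬ of 0.8 = 0 (operand ≠ 0)
~p3: Gödel ¬ of 0.35 = 0 (operand ≠ 0)
(~p3 -> p1): 0 ≤ 0.8, so result = 1
(~p1 | (~p3 -> p1)) = max(0, 1) = 1
(p1 | p2) = max(0.8, 0.36) = 0.8
~p1: Gödel ¬ of 0.8 = 0 (operand ≠ 0)
(p4 & ~p1) = min(0.18, 0) = 0
~(p4 & ~p1): Gödel ¬ of 0 = 1 (operand is 0)
(p4 | ~(p4 & ~p1)) = max(0.18, 1) = 1
((p1 | p2) & (p4 | ~(p4 & ~p1))) = min(0.8, 1) = 0.8
((~p1 | (~p3 -> p1)) & ((p1 | p2) & (p4 | ~(p4 & ~p1)))) = min(1, 0.8) = 0.8

0.80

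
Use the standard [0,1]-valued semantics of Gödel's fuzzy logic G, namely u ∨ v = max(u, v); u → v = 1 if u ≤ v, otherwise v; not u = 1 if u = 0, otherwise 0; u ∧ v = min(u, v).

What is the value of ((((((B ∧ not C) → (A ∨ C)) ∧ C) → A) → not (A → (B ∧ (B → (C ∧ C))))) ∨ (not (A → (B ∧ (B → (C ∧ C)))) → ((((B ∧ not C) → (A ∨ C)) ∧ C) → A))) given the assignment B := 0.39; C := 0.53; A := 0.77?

1.00

not C: Gödel ¬ of 0.53 = 0 (operand ≠ 0)
(B ∧ not C) = min(0.39, 0) = 0
(A ∨ C) = max(0.77, 0.53) = 0.77
((B ∧ not C) → (A ∨ C)): 0 ≤ 0.77, so result = 1
(((B ∧ not C) → (A ∨ C)) ∧ C) = min(1, 0.53) = 0.53
((((B ∧ not C) → (A ∨ C)) ∧ C) → A): 0.53 ≤ 0.77, so result = 1
(C ∧ C) = min(0.53, 0.53) = 0.53
(B → (C ∧ C)): 0.39 ≤ 0.53, so result = 1
(B ∧ (B → (C ∧ C))) = min(0.39, 1) = 0.39
(A → (B ∧ (B → (C ∧ C)))): 0.77 > 0.39, so result = 0.39
not (A → (B ∧ (B → (C ∧ C)))): Gödel ¬ of 0.39 = 0 (operand ≠ 0)
(((((B ∧ not C) → (A ∨ C)) ∧ C) → A) → not (A → (B ∧ (B → (C ∧ C))))): 1 > 0, so result = 0
(C ∧ C) = min(0.53, 0.53) = 0.53
(B → (C ∧ C)): 0.39 ≤ 0.53, so result = 1
(B ∧ (B → (C ∧ C))) = min(0.39, 1) = 0.39
(A → (B ∧ (B → (C ∧ C)))): 0.77 > 0.39, so result = 0.39
not (A → (B ∧ (B → (C ∧ C)))): Gödel ¬ of 0.39 = 0 (operand ≠ 0)
not C: Gödel ¬ of 0.53 = 0 (operand ≠ 0)
(B ∧ not C) = min(0.39, 0) = 0
(A ∨ C) = max(0.77, 0.53) = 0.77
((B ∧ not C) → (A ∨ C)): 0 ≤ 0.77, so result = 1
(((B ∧ not C) → (A ∨ C)) ∧ C) = min(1, 0.53) = 0.53
((((B ∧ not C) → (A ∨ C)) ∧ C) → A): 0.53 ≤ 0.77, so result = 1
(not (A → (B ∧ (B → (C ∧ C)))) → ((((B ∧ not C) → (A ∨ C)) ∧ C) → A)): 0 ≤ 1, so result = 1
((((((B ∧ not C) → (A ∨ C)) ∧ C) → A) → not (A → (B ∧ (B → (C ∧ C))))) ∨ (not (A → (B ∧ (B → (C ∧ C)))) → ((((B ∧ not C) → (A ∨ C)) ∧ C) → A))) = max(0, 1) = 1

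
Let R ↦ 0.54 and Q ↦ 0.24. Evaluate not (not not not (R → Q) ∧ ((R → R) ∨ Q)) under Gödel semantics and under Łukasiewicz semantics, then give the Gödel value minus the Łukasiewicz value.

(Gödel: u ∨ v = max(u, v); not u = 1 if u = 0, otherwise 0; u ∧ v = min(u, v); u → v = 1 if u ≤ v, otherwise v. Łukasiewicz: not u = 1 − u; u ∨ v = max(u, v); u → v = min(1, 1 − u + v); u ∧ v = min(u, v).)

Gödel evaluation:
  (R → Q): 0.54 > 0.24, so result = 0.24
  not (R → Q): Gödel ¬ of 0.24 = 0 (operand ≠ 0)
  not not (R → Q): Gödel ¬ of 0 = 1 (operand is 0)
  not not not (R → Q): Gödel ¬ of 1 = 0 (operand ≠ 0)
  (R → R): 0.54 ≤ 0.54, so result = 1
  ((R → R) ∨ Q) = max(1, 0.24) = 1
  (not not not (R → Q) ∧ ((R → R) ∨ Q)) = min(0, 1) = 0
  not (not not not (R → Q) ∧ ((R → R) ∨ Q)): Gödel ¬ of 0 = 1 (operand is 0)
  Gödel value = 1
Łukasiewicz evaluation:
  (R → Q): min(1, 1 − 0.54 + 0.24) = 0.7
  not (R → Q): Łukasiewicz ¬ gives 1 − 0.7 = 0.3
  not not (R → Q): Łukasiewicz ¬ gives 1 − 0.3 = 0.7
  not not not (R → Q): Łukasiewicz ¬ gives 1 − 0.7 = 0.3
  (R → R): min(1, 1 − 0.54 + 0.54) = 1
  ((R → R) ∨ Q) = max(1, 0.24) = 1
  (not not not (R → Q) ∧ ((R → R) ∨ Q)) = min(0.3, 1) = 0.3
  not (not not not (R → Q) ∧ ((R → R) ∨ Q)): Łukasiewicz ¬ gives 1 − 0.3 = 0.7
  Łukasiewicz value = 0.7
Difference: 1 − 0.7 = 0.30

0.30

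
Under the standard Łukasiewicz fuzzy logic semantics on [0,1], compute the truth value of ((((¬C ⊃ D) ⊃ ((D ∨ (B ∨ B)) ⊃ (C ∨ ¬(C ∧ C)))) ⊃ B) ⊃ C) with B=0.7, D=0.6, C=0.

¬C: Łukasiewicz ¬ gives 1 − 0 = 1
(¬C ⊃ D): min(1, 1 − 1 + 0.6) = 0.6
(B ∨ B) = max(0.7, 0.7) = 0.7
(D ∨ (B ∨ B)) = max(0.6, 0.7) = 0.7
(C ∧ C) = min(0, 0) = 0
¬(C ∧ C): Łukasiewicz ¬ gives 1 − 0 = 1
(C ∨ ¬(C ∧ C)) = max(0, 1) = 1
((D ∨ (B ∨ B)) ⊃ (C ∨ ¬(C ∧ C))): min(1, 1 − 0.7 + 1) = 1
((¬C ⊃ D) ⊃ ((D ∨ (B ∨ B)) ⊃ (C ∨ ¬(C ∧ C)))): min(1, 1 − 0.6 + 1) = 1
(((¬C ⊃ D) ⊃ ((D ∨ (B ∨ B)) ⊃ (C ∨ ¬(C ∧ C)))) ⊃ B): min(1, 1 − 1 + 0.7) = 0.7
((((¬C ⊃ D) ⊃ ((D ∨ (B ∨ B)) ⊃ (C ∨ ¬(C ∧ C)))) ⊃ B) ⊃ C): min(1, 1 − 0.7 + 0) = 0.3

0.30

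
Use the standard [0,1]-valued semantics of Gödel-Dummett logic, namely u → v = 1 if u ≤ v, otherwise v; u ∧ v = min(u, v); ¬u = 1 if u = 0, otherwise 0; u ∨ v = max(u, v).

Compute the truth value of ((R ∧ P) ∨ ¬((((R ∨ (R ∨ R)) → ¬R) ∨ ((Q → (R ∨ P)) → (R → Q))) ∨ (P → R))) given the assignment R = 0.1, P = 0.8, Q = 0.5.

(R ∧ P) = min(0.1, 0.8) = 0.1
(R ∨ R) = max(0.1, 0.1) = 0.1
(R ∨ (R ∨ R)) = max(0.1, 0.1) = 0.1
¬R: Gödel ¬ of 0.1 = 0 (operand ≠ 0)
((R ∨ (R ∨ R)) → ¬R): 0.1 > 0, so result = 0
(R ∨ P) = max(0.1, 0.8) = 0.8
(Q → (R ∨ P)): 0.5 ≤ 0.8, so result = 1
(R → Q): 0.1 ≤ 0.5, so result = 1
((Q → (R ∨ P)) → (R → Q)): 1 ≤ 1, so result = 1
(((R ∨ (R ∨ R)) → ¬R) ∨ ((Q → (R ∨ P)) → (R → Q))) = max(0, 1) = 1
(P → R): 0.8 > 0.1, so result = 0.1
((((R ∨ (R ∨ R)) → ¬R) ∨ ((Q → (R ∨ P)) → (R → Q))) ∨ (P → R)) = max(1, 0.1) = 1
¬((((R ∨ (R ∨ R)) → ¬R) ∨ ((Q → (R ∨ P)) → (R → Q))) ∨ (P → R)): Gödel ¬ of 1 = 0 (operand ≠ 0)
((R ∧ P) ∨ ¬((((R ∨ (R ∨ R)) → ¬R) ∨ ((Q → (R ∨ P)) → (R → Q))) ∨ (P → R))) = max(0.1, 0) = 0.1

0.10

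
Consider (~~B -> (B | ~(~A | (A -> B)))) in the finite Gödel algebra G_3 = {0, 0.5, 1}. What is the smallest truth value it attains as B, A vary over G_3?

The minimum is attained at B = 0.5, A = 0:
  ~B: Gödel ¬ of 0.5 = 0 (operand ≠ 0)
  ~~B: Gödel ¬ of 0 = 1 (operand is 0)
  ~A: Gödel ¬ of 0 = 1 (operand is 0)
  (A -> B): 0 ≤ 0.5, so result = 1
  (~A | (A -> B)) = max(1, 1) = 1
  ~(~A | (A -> B)): Gödel ¬ of 1 = 0 (operand ≠ 0)
  (B | ~(~A | (A -> B))) = max(0.5, 0) = 0.5
  (~~B -> (B | ~(~A | (A -> B)))): 1 > 0.5, so result = 0.5
Checking all 9 assignments confirms none give a value below 0.50.

0.50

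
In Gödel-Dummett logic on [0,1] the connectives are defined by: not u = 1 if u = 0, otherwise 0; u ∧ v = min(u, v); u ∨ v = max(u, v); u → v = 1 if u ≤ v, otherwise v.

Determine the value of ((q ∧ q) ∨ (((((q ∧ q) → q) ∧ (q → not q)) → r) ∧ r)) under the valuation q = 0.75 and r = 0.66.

0.75

(q ∧ q) = min(0.75, 0.75) = 0.75
(q ∧ q) = min(0.75, 0.75) = 0.75
((q ∧ q) → q): 0.75 ≤ 0.75, so result = 1
not q: Gödel ¬ of 0.75 = 0 (operand ≠ 0)
(q → not q): 0.75 > 0, so result = 0
(((q ∧ q) → q) ∧ (q → not q)) = min(1, 0) = 0
((((q ∧ q) → q) ∧ (q → not q)) → r): 0 ≤ 0.66, so result = 1
(((((q ∧ q) → q) ∧ (q → not q)) → r) ∧ r) = min(1, 0.66) = 0.66
((q ∧ q) ∨ (((((q ∧ q) → q) ∧ (q → not q)) → r) ∧ r)) = max(0.75, 0.66) = 0.75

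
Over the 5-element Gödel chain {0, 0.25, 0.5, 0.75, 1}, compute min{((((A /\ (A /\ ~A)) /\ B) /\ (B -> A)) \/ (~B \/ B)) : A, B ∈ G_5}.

The minimum is attained at A = 0, B = 0.25:
  ~A: Gödel ¬ of 0 = 1 (operand is 0)
  (A /\ ~A) = min(0, 1) = 0
  (A /\ (A /\ ~A)) = min(0, 0) = 0
  ((A /\ (A /\ ~A)) /\ B) = min(0, 0.25) = 0
  (B -> A): 0.25 > 0, so result = 0
  (((A /\ (A /\ ~A)) /\ B) /\ (B -> A)) = min(0, 0) = 0
  ~B: Gödel ¬ of 0.25 = 0 (operand ≠ 0)
  (~B \/ B) = max(0, 0.25) = 0.25
  ((((A /\ (A /\ ~A)) /\ B) /\ (B -> A)) \/ (~B \/ B)) = max(0, 0.25) = 0.25
Checking all 25 assignments confirms none give a value below 0.25.

0.25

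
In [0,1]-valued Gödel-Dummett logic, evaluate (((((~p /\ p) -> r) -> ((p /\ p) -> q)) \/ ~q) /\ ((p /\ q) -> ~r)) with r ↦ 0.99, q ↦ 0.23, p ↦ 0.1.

0.00

~p: Gödel ¬ of 0.1 = 0 (operand ≠ 0)
(~p /\ p) = min(0, 0.1) = 0
((~p /\ p) -> r): 0 ≤ 0.99, so result = 1
(p /\ p) = min(0.1, 0.1) = 0.1
((p /\ p) -> q): 0.1 ≤ 0.23, so result = 1
(((~p /\ p) -> r) -> ((p /\ p) -> q)): 1 ≤ 1, so result = 1
~q: Gödel ¬ of 0.23 = 0 (operand ≠ 0)
((((~p /\ p) -> r) -> ((p /\ p) -> q)) \/ ~q) = max(1, 0) = 1
(p /\ q) = min(0.1, 0.23) = 0.1
~r: Gödel ¬ of 0.99 = 0 (operand ≠ 0)
((p /\ q) -> ~r): 0.1 > 0, so result = 0
(((((~p /\ p) -> r) -> ((p /\ p) -> q)) \/ ~q) /\ ((p /\ q) -> ~r)) = min(1, 0) = 0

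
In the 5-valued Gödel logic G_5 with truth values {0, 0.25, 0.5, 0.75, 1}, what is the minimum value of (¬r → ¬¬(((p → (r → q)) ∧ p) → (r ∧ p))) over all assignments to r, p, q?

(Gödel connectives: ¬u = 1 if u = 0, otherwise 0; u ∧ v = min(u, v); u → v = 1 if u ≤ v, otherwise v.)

The minimum is attained at r = 0, p = 0.25, q = 0:
  ¬r: Gödel ¬ of 0 = 1 (operand is 0)
  (r → q): 0 ≤ 0, so result = 1
  (p → (r → q)): 0.25 ≤ 1, so result = 1
  ((p → (r → q)) ∧ p) = min(1, 0.25) = 0.25
  (r ∧ p) = min(0, 0.25) = 0
  (((p → (r → q)) ∧ p) → (r ∧ p)): 0.25 > 0, so result = 0
  ¬(((p → (r → q)) ∧ p) → (r ∧ p)): Gödel ¬ of 0 = 1 (operand is 0)
  ¬¬(((p → (r → q)) ∧ p) → (r ∧ p)): Gödel ¬ of 1 = 0 (operand ≠ 0)
  (¬r → ¬¬(((p → (r → q)) ∧ p) → (r ∧ p))): 1 > 0, so result = 0
Checking all 125 assignments confirms none give a value below 0.00.

0.00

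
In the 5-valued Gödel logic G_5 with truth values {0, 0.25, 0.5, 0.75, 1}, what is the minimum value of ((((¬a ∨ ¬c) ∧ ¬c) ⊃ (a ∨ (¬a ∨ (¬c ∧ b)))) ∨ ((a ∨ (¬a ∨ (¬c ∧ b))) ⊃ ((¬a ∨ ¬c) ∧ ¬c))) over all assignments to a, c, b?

1.00

Every assignment gives 1. For instance at a = 0, c = 0, b = 0:
  ¬a: Gödel ¬ of 0 = 1 (operand is 0)
  ¬c: Gödel ¬ of 0 = 1 (operand is 0)
  (¬a ∨ ¬c) = max(1, 1) = 1
  ¬c: Gödel ¬ of 0 = 1 (operand is 0)
  ((¬a ∨ ¬c) ∧ ¬c) = min(1, 1) = 1
  ¬a: Gödel ¬ of 0 = 1 (operand is 0)
  ¬c: Gödel ¬ of 0 = 1 (operand is 0)
  (¬c ∧ b) = min(1, 0) = 0
  (¬a ∨ (¬c ∧ b)) = max(1, 0) = 1
  (a ∨ (¬a ∨ (¬c ∧ b))) = max(0, 1) = 1
  (((¬a ∨ ¬c) ∧ ¬c) ⊃ (a ∨ (¬a ∨ (¬c ∧ b)))): 1 ≤ 1, so result = 1
  ¬a: Gödel ¬ of 0 = 1 (operand is 0)
  ¬c: Gödel ¬ of 0 = 1 (operand is 0)
  (¬c ∧ b) = min(1, 0) = 0
  (¬a ∨ (¬c ∧ b)) = max(1, 0) = 1
  (a ∨ (¬a ∨ (¬c ∧ b))) = max(0, 1) = 1
  ¬a: Gödel ¬ of 0 = 1 (operand is 0)
  ¬c: Gödel ¬ of 0 = 1 (operand is 0)
  (¬a ∨ ¬c) = max(1, 1) = 1
  ¬c: Gödel ¬ of 0 = 1 (operand is 0)
  ((¬a ∨ ¬c) ∧ ¬c) = min(1, 1) = 1
  ((a ∨ (¬a ∨ (¬c ∧ b))) ⊃ ((¬a ∨ ¬c) ∧ ¬c)): 1 ≤ 1, so result = 1
  ((((¬a ∨ ¬c) ∧ ¬c) ⊃ (a ∨ (¬a ∨ (¬c ∧ b)))) ∨ ((a ∨ (¬a ∨ (¬c ∧ b))) ⊃ ((¬a ∨ ¬c) ∧ ¬c))) = max(1, 1) = 1
All 125 assignments give value 1 — the formula is a G_5-tautology.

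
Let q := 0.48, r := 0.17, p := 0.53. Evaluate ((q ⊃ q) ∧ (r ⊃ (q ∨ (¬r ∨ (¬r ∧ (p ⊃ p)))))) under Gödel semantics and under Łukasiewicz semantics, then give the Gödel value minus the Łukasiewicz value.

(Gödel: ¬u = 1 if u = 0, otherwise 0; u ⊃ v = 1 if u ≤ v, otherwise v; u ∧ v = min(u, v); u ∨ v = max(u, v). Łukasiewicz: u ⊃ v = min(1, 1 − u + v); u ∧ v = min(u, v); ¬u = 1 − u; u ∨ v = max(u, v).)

0.00

Gödel evaluation:
  (q ⊃ q): 0.48 ≤ 0.48, so result = 1
  ¬r: Gödel ¬ of 0.17 = 0 (operand ≠ 0)
  ¬r: Gödel ¬ of 0.17 = 0 (operand ≠ 0)
  (p ⊃ p): 0.53 ≤ 0.53, so result = 1
  (¬r ∧ (p ⊃ p)) = min(0, 1) = 0
  (¬r ∨ (¬r ∧ (p ⊃ p))) = max(0, 0) = 0
  (q ∨ (¬r ∨ (¬r ∧ (p ⊃ p)))) = max(0.48, 0) = 0.48
  (r ⊃ (q ∨ (¬r ∨ (¬r ∧ (p ⊃ p))))): 0.17 ≤ 0.48, so result = 1
  ((q ⊃ q) ∧ (r ⊃ (q ∨ (¬r ∨ (¬r ∧ (p ⊃ p)))))) = min(1, 1) = 1
  Gödel value = 1
Łukasiewicz evaluation:
  (q ⊃ q): min(1, 1 − 0.48 + 0.48) = 1
  ¬r: Łukasiewicz ¬ gives 1 − 0.17 = 0.83
  ¬r: Łukasiewicz ¬ gives 1 − 0.17 = 0.83
  (p ⊃ p): min(1, 1 − 0.53 + 0.53) = 1
  (¬r ∧ (p ⊃ p)) = min(0.83, 1) = 0.83
  (¬r ∨ (¬r ∧ (p ⊃ p))) = max(0.83, 0.83) = 0.83
  (q ∨ (¬r ∨ (¬r ∧ (p ⊃ p)))) = max(0.48, 0.83) = 0.83
  (r ⊃ (q ∨ (¬r ∨ (¬r ∧ (p ⊃ p))))): min(1, 1 − 0.17 + 0.83) = 1
  ((q ⊃ q) ∧ (r ⊃ (q ∨ (¬r ∨ (¬r ∧ (p ⊃ p)))))) = min(1, 1) = 1
  Łukasiewicz value = 1
Difference: 1 − 1 = 0.00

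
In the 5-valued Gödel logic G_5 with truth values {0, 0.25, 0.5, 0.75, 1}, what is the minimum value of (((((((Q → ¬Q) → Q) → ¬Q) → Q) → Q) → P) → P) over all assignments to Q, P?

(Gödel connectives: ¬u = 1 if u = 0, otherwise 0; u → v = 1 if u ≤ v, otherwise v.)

The minimum is attained at Q = 0.25, P = 0.25:
  ¬Q: Gödel ¬ of 0.25 = 0 (operand ≠ 0)
  (Q → ¬Q): 0.25 > 0, so result = 0
  ((Q → ¬Q) → Q): 0 ≤ 0.25, so result = 1
  ¬Q: Gödel ¬ of 0.25 = 0 (operand ≠ 0)
  (((Q → ¬Q) → Q) → ¬Q): 1 > 0, so result = 0
  ((((Q → ¬Q) → Q) → ¬Q) → Q): 0 ≤ 0.25, so result = 1
  (((((Q → ¬Q) → Q) → ¬Q) → Q) → Q): 1 > 0.25, so result = 0.25
  ((((((Q → ¬Q) → Q) → ¬Q) → Q) → Q) → P): 0.25 ≤ 0.25, so result = 1
  (((((((Q → ¬Q) → Q) → ¬Q) → Q) → Q) → P) → P): 1 > 0.25, so result = 0.25
Checking all 25 assignments confirms none give a value below 0.25.

0.25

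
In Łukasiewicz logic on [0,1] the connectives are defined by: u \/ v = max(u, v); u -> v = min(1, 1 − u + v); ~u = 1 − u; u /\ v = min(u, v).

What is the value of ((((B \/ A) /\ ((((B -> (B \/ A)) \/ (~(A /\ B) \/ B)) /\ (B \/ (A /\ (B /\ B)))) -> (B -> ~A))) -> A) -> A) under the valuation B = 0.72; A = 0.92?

(B \/ A) = max(0.72, 0.92) = 0.92
(B \/ A) = max(0.72, 0.92) = 0.92
(B -> (B \/ A)): min(1, 1 − 0.72 + 0.92) = 1
(A /\ B) = min(0.92, 0.72) = 0.72
~(A /\ B): Łukasiewicz ¬ gives 1 − 0.72 = 0.28
(~(A /\ B) \/ B) = max(0.28, 0.72) = 0.72
((B -> (B \/ A)) \/ (~(A /\ B) \/ B)) = max(1, 0.72) = 1
(B /\ B) = min(0.72, 0.72) = 0.72
(A /\ (B /\ B)) = min(0.92, 0.72) = 0.72
(B \/ (A /\ (B /\ B))) = max(0.72, 0.72) = 0.72
(((B -> (B \/ A)) \/ (~(A /\ B) \/ B)) /\ (B \/ (A /\ (B /\ B)))) = min(1, 0.72) = 0.72
~A: Łukasiewicz ¬ gives 1 − 0.92 = 0.08
(B -> ~A): min(1, 1 − 0.72 + 0.08) = 0.36
((((B -> (B \/ A)) \/ (~(A /\ B) \/ B)) /\ (B \/ (A /\ (B /\ B)))) -> (B -> ~A)): min(1, 1 − 0.72 + 0.36) = 0.64
((B \/ A) /\ ((((B -> (B \/ A)) \/ (~(A /\ B) \/ B)) /\ (B \/ (A /\ (B /\ B)))) -> (B -> ~A))) = min(0.92, 0.64) = 0.64
(((B \/ A) /\ ((((B -> (B \/ A)) \/ (~(A /\ B) \/ B)) /\ (B \/ (A /\ (B /\ B)))) -> (B -> ~A))) -> A): min(1, 1 − 0.64 + 0.92) = 1
((((B \/ A) /\ ((((B -> (B \/ A)) \/ (~(A /\ B) \/ B)) /\ (B \/ (A /\ (B /\ B)))) -> (B -> ~A))) -> A) -> A): min(1, 1 − 1 + 0.92) = 0.92

0.92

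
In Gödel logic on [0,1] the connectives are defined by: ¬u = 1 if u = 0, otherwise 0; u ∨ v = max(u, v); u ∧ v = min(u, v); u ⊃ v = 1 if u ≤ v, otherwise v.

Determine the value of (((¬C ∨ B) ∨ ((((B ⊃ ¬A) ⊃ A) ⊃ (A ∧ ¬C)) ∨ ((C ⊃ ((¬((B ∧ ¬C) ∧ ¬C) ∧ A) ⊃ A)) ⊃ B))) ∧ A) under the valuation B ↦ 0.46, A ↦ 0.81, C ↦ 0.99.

0.46

¬C: Gödel ¬ of 0.99 = 0 (operand ≠ 0)
(¬C ∨ B) = max(0, 0.46) = 0.46
¬A: Gödel ¬ of 0.81 = 0 (operand ≠ 0)
(B ⊃ ¬A): 0.46 > 0, so result = 0
((B ⊃ ¬A) ⊃ A): 0 ≤ 0.81, so result = 1
¬C: Gödel ¬ of 0.99 = 0 (operand ≠ 0)
(A ∧ ¬C) = min(0.81, 0) = 0
(((B ⊃ ¬A) ⊃ A) ⊃ (A ∧ ¬C)): 1 > 0, so result = 0
¬C: Gödel ¬ of 0.99 = 0 (operand ≠ 0)
(B ∧ ¬C) = min(0.46, 0) = 0
¬C: Gödel ¬ of 0.99 = 0 (operand ≠ 0)
((B ∧ ¬C) ∧ ¬C) = min(0, 0) = 0
¬((B ∧ ¬C) ∧ ¬C): Gödel ¬ of 0 = 1 (operand is 0)
(¬((B ∧ ¬C) ∧ ¬C) ∧ A) = min(1, 0.81) = 0.81
((¬((B ∧ ¬C) ∧ ¬C) ∧ A) ⊃ A): 0.81 ≤ 0.81, so result = 1
(C ⊃ ((¬((B ∧ ¬C) ∧ ¬C) ∧ A) ⊃ A)): 0.99 ≤ 1, so result = 1
((C ⊃ ((¬((B ∧ ¬C) ∧ ¬C) ∧ A) ⊃ A)) ⊃ B): 1 > 0.46, so result = 0.46
((((B ⊃ ¬A) ⊃ A) ⊃ (A ∧ ¬C)) ∨ ((C ⊃ ((¬((B ∧ ¬C) ∧ ¬C) ∧ A) ⊃ A)) ⊃ B)) = max(0, 0.46) = 0.46
((¬C ∨ B) ∨ ((((B ⊃ ¬A) ⊃ A) ⊃ (A ∧ ¬C)) ∨ ((C ⊃ ((¬((B ∧ ¬C) ∧ ¬C) ∧ A) ⊃ A)) ⊃ B))) = max(0.46, 0.46) = 0.46
(((¬C ∨ B) ∨ ((((B ⊃ ¬A) ⊃ A) ⊃ (A ∧ ¬C)) ∨ ((C ⊃ ((¬((B ∧ ¬C) ∧ ¬C) ∧ A) ⊃ A)) ⊃ B))) ∧ A) = min(0.46, 0.81) = 0.46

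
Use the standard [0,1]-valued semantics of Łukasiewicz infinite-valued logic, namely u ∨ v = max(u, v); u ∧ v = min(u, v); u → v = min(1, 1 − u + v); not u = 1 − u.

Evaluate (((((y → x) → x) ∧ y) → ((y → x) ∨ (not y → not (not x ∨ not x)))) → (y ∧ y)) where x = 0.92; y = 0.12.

0.12

(y → x): min(1, 1 − 0.12 + 0.92) = 1
((y → x) → x): min(1, 1 − 1 + 0.92) = 0.92
(((y → x) → x) ∧ y) = min(0.92, 0.12) = 0.12
(y → x): min(1, 1 − 0.12 + 0.92) = 1
not y: Łukasiewicz ¬ gives 1 − 0.12 = 0.88
not x: Łukasiewicz ¬ gives 1 − 0.92 = 0.08
not x: Łukasiewicz ¬ gives 1 − 0.92 = 0.08
(not x ∨ not x) = max(0.08, 0.08) = 0.08
not (not x ∨ not x): Łukasiewicz ¬ gives 1 − 0.08 = 0.92
(not y → not (not x ∨ not x)): min(1, 1 − 0.88 + 0.92) = 1
((y → x) ∨ (not y → not (not x ∨ not x))) = max(1, 1) = 1
((((y → x) → x) ∧ y) → ((y → x) ∨ (not y → not (not x ∨ not x)))): min(1, 1 − 0.12 + 1) = 1
(y ∧ y) = min(0.12, 0.12) = 0.12
(((((y → x) → x) ∧ y) → ((y → x) ∨ (not y → not (not x ∨ not x)))) → (y ∧ y)): min(1, 1 − 1 + 0.12) = 0.12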